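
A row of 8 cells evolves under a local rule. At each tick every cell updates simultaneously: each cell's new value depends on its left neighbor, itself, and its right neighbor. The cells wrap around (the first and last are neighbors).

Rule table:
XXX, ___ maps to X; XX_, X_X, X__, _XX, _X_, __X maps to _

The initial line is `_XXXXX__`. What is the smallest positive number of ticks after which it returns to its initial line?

6

tick 1: __XXX__X
tick 2: ___X____
tick 3: XX___XXX
tick 4: X__X__XX
tick 5: _______X
tick 6: _XXXXX__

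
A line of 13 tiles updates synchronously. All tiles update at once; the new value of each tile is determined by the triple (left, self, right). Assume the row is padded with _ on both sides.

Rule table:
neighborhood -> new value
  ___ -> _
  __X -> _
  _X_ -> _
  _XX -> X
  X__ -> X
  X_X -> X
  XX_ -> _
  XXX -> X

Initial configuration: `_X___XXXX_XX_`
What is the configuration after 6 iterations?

_____X_X_X_X_

__X__XXX_XX_X
___X_XX_XX_X_
____XX_XX_X_X
____X_XX_X_X_
_____XX_X_X_X
_____X_X_X_X_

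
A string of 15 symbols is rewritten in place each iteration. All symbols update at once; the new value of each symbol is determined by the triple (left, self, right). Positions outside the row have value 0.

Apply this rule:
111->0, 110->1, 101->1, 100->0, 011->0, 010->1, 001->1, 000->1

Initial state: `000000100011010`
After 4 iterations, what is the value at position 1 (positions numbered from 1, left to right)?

0

111111101101110
000000110110010
111111011010110
000001101111010
position 1 holds 0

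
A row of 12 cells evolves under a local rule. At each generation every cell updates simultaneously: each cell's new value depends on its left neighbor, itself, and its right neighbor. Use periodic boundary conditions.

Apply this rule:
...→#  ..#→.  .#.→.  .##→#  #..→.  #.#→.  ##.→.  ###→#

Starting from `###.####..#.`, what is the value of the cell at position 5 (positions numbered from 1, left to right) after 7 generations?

.

##..###.....
#...##..###.
..#.#...##..
#.....#.#..#
..###......#
..##..####..
#.#...###..#
position 5 holds .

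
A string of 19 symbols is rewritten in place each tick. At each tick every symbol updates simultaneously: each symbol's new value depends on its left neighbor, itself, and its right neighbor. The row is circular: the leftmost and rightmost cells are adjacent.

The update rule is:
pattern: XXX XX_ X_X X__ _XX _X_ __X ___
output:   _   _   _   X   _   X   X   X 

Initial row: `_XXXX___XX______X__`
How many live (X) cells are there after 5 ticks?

X____XXX__XXXXXXXXX
_XXXX___XX_________
X____XXX__XXXXXXXXX  (repeats tick 1; period 2)
tick 5: X____XXX__XXXXXXXXX
count of X: 13

13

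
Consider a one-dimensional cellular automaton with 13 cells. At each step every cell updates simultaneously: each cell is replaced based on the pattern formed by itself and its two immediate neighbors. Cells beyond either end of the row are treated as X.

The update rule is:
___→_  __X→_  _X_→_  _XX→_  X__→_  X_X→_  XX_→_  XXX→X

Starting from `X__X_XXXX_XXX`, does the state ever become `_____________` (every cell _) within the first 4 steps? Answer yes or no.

yes

step 1: ______XX___XX
step 2: ____________X
step 3: _____________
all cells are _ at step 3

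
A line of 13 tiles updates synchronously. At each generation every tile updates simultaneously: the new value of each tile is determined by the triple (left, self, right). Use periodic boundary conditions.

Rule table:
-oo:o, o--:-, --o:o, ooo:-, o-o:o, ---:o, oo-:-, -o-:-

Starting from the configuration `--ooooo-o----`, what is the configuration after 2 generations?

ooo----o--ooo
----ooo--oo--

----ooo--oo--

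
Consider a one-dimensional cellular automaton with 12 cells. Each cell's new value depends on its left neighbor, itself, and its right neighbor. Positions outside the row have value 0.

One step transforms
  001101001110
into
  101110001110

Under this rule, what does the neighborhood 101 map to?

At position 4 the neighborhood is 101; the next row has 1 there.

1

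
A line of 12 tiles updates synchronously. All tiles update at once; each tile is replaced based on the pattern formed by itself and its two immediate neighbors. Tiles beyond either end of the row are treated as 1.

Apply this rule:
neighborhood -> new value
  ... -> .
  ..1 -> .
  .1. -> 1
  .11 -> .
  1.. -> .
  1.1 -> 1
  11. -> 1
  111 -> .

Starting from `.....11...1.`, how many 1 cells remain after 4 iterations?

......1...11
......1.....
......1.....  (fixed point — unchanged through iteration 4)
count of 1: 1

1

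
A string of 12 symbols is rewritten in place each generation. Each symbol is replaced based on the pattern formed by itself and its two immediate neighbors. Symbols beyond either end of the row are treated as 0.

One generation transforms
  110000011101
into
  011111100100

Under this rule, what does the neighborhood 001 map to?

At position 6 the neighborhood is 001; the next row has 1 there.

1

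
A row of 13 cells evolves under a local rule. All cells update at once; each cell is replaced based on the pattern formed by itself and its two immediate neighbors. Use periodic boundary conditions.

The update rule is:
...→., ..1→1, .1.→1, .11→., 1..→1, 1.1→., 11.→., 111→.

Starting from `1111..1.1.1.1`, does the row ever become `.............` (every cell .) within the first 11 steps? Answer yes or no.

....111.1.1..
...1....1.11.
..111..11...1
11...11..1.11
..1.1..111...
.11.111...1..
1......1.111.
11....11.....
..1..1..1...1
1111111111.11
.............
all cells are . at step 11

yes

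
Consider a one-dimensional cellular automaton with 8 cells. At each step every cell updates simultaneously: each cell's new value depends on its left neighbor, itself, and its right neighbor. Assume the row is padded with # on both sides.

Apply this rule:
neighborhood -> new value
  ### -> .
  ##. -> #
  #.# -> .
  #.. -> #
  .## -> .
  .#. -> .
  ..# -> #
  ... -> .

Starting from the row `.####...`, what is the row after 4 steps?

step 1: ....##.#
step 2: #..#.#..
step 3: ###...##
step 4: ..##.#..

..##.#..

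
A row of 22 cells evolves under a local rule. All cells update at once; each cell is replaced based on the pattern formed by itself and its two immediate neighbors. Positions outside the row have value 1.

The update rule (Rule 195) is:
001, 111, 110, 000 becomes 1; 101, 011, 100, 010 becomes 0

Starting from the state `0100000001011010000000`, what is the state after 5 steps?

0001000110001111100011

step 1: 0001111110001000111111
step 2: 0110111110110011011111
step 3: 0010011110010101001111
step 4: 0100101110100000010111
step 5: 0001000110001111100011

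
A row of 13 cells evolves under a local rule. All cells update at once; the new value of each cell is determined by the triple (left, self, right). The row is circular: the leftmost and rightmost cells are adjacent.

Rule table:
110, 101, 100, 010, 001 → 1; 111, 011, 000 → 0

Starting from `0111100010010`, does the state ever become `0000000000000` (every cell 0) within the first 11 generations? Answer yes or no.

1000110111111
1101011000000
0111101100001
1000110110011
1101011011100
0111101100111
1000110111001
1101011001110
0111101110011
1000110011101
1101011100110
generation 11 is 1101011100110, still not uniform 0

no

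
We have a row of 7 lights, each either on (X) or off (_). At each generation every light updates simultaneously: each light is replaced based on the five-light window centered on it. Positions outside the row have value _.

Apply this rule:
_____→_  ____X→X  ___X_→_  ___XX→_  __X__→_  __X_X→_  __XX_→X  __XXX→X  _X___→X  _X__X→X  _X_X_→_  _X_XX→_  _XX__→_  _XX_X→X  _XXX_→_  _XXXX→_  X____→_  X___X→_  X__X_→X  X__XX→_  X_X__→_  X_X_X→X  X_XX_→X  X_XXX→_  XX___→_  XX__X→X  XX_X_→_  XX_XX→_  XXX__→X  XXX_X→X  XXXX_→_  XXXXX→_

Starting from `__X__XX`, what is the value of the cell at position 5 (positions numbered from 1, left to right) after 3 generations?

generation 1: X__X_X_
generation 2: _XX___X
generation 3: _X_____
position 5 holds _

_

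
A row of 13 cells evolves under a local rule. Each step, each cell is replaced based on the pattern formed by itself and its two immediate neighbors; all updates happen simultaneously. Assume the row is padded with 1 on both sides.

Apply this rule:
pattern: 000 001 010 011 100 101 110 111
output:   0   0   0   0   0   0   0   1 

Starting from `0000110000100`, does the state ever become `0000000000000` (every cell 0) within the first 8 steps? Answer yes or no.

step 1: 0000000000000
all cells are 0 at step 1

yes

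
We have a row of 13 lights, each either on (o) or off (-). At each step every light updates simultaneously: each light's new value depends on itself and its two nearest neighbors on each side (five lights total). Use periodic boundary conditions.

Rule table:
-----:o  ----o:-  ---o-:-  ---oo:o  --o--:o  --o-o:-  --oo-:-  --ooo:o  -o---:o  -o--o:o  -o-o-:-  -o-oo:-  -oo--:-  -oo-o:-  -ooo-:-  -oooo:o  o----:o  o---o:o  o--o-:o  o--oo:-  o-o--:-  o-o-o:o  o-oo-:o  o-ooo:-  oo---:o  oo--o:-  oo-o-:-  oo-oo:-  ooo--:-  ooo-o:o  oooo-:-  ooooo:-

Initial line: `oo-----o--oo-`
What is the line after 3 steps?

ooooooo-o--oo

o-ooo--oo----
---------oo--
ooooooo-o--oo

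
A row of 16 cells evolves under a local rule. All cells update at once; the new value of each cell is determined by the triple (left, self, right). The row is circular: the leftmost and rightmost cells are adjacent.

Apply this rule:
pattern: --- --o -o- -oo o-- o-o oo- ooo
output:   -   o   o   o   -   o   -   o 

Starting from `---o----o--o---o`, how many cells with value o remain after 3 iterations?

iteration 1: --oo---oo-oo--oo
iteration 2: -oo---oo-oo--oo-
iteration 3: oo---oo-oo--oo--
count of o: 8

8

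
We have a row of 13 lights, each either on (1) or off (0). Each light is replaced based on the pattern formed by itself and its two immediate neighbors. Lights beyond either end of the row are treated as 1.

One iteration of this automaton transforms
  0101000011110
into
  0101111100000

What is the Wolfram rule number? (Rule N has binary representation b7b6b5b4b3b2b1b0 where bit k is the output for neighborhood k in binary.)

position 9: 111 → 0  (bit 7 = 0)
position 11: 110 → 0  (bit 6 = 0)
position 0: 101 → 0  (bit 5 = 0)
position 4: 100 → 1  (bit 4 = 1)
position 8: 011 → 0  (bit 3 = 0)
position 1: 010 → 1  (bit 2 = 1)
position 7: 001 → 1  (bit 1 = 1)
position 5: 000 → 1  (bit 0 = 1)
bits b7..b0 = 00010111 = 23

23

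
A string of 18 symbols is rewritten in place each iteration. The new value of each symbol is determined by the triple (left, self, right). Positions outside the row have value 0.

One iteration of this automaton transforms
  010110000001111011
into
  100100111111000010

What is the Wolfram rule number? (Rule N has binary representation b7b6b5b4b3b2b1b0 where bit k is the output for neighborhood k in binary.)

11

position 12: 111 → 0  (bit 7 = 0)
position 4: 110 → 0  (bit 6 = 0)
position 2: 101 → 0  (bit 5 = 0)
position 5: 100 → 0  (bit 4 = 0)
position 3: 011 → 1  (bit 3 = 1)
position 1: 010 → 0  (bit 2 = 0)
position 0: 001 → 1  (bit 1 = 1)
position 6: 000 → 1  (bit 0 = 1)
bits b7..b0 = 00001011 = 11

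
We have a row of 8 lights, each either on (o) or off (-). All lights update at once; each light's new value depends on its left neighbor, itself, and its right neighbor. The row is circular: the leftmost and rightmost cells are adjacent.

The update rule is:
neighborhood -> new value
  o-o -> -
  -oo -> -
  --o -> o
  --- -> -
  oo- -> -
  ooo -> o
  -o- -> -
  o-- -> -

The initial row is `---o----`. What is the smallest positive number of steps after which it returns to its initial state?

8

--o-----
-o------
o-------
-------o
------o-
-----o--
----o---
---o----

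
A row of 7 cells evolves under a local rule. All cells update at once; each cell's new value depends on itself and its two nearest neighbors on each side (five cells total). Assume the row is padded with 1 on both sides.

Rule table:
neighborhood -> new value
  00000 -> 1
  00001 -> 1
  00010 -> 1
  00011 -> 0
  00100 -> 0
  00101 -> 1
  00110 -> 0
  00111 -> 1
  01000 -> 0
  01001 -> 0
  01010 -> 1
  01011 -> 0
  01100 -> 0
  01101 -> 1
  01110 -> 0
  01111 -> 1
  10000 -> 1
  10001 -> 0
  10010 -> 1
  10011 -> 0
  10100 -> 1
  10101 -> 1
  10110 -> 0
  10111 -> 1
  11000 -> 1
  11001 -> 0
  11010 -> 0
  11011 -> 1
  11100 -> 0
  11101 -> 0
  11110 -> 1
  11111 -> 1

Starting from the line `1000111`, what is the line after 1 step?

0100111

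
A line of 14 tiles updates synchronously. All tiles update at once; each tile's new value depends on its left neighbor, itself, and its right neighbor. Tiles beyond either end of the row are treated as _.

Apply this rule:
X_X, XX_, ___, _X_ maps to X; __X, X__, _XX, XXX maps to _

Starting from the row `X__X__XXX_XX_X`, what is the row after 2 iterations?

X__X____XX_XXX
X__X_XX__XX__X

X__X_XX__XX__X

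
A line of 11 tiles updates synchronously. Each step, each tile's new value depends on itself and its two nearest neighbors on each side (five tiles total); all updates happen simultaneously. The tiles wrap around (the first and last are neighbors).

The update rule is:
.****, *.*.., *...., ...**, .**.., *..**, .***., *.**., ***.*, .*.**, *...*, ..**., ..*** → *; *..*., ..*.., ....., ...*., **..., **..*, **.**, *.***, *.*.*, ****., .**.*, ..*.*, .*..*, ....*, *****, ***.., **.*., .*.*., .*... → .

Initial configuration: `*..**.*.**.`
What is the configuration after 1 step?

*.**...**..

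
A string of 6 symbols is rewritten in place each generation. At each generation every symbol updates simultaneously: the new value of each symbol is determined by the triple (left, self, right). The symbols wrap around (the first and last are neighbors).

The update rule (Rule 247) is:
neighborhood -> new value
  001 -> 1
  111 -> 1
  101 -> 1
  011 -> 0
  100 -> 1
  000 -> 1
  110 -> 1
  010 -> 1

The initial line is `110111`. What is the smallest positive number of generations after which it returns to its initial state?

111011
111101
111110
011111
101111
110111

6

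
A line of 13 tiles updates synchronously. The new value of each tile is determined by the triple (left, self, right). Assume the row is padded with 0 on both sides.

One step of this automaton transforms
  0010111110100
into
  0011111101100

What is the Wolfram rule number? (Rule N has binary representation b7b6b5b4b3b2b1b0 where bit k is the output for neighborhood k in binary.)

position 5: 111 → 1  (bit 7 = 1)
position 8: 110 → 0  (bit 6 = 0)
position 3: 101 → 1  (bit 5 = 1)
position 11: 100 → 0  (bit 4 = 0)
position 4: 011 → 1  (bit 3 = 1)
position 2: 010 → 1  (bit 2 = 1)
position 1: 001 → 0  (bit 1 = 0)
position 0: 000 → 0  (bit 0 = 0)
bits b7..b0 = 10101100 = 172

172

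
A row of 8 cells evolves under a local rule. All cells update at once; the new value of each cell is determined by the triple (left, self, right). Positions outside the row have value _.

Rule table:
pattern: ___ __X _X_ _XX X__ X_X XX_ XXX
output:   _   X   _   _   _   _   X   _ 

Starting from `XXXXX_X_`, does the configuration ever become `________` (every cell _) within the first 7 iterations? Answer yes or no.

yes

iteration 1: ____X___
iteration 2: ___X____
iteration 3: __X_____
iteration 4: _X______
iteration 5: X_______
iteration 6: ________
all cells are _ at iteration 6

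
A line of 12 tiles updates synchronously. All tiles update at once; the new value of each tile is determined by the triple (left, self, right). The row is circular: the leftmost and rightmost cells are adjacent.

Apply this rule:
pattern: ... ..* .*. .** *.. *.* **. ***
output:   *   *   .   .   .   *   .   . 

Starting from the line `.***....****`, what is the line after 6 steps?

*....***....
..***....***
.*....***...
*..***....**
..*....***..
**..***....*

**..***....*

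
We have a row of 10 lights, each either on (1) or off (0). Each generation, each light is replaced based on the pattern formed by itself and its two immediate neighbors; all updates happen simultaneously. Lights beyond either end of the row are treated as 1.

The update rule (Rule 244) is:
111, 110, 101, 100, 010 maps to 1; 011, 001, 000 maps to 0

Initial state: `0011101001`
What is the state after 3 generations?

1110011111

1001111100
1100111110
1110011111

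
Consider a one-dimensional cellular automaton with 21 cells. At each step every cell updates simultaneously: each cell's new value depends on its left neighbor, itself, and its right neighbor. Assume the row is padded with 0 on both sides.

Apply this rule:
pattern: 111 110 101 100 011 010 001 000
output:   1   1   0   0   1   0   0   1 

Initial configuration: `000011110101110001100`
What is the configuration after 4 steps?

111011110001110101101
111011110101110001100
111011110001110101101  (repeats step 1; period 2)
step 4: 111011110101110001100

111011110101110001100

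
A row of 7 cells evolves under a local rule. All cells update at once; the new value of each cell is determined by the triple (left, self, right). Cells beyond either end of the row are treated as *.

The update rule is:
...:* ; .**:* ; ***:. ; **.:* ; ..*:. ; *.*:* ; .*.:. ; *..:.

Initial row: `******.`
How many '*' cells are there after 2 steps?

4

step 1: .....**
step 2: .***.*.
count of *: 4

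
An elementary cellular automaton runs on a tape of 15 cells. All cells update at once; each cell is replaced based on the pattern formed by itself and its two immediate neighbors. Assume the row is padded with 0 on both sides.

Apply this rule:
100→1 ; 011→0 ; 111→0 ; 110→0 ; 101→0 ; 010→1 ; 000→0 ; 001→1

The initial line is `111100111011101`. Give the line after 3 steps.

000011000000001
000100100000011
001111110000100

001111110000100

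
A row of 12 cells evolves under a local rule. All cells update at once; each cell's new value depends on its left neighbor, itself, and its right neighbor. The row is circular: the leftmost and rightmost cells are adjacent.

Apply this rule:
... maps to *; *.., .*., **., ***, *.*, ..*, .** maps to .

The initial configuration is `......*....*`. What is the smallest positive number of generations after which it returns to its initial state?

2

.****...**..
......*....*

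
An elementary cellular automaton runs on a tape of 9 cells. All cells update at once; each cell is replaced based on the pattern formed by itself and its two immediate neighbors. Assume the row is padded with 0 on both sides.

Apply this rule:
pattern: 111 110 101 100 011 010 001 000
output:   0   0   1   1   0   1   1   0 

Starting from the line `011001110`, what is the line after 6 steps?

100011000

100110001
111001011
000111100
001000010
011100111
100011000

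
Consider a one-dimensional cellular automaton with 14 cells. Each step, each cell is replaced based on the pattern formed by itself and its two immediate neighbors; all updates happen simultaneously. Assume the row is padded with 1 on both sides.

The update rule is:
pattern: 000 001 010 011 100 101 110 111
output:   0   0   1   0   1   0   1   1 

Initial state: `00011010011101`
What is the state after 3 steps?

11101100110010

10001011001100
11001001100110
11101100110010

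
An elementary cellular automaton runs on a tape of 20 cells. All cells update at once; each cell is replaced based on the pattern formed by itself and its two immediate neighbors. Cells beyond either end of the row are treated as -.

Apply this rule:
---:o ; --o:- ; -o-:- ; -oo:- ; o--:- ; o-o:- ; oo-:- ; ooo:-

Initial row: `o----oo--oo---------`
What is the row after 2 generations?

o----oooooo---------

--oo--------oooooooo
o----oooooo---------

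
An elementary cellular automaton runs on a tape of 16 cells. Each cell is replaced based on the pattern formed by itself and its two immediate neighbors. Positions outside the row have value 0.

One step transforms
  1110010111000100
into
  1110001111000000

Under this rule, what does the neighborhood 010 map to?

0

At position 5 the neighborhood is 010; the next row has 0 there.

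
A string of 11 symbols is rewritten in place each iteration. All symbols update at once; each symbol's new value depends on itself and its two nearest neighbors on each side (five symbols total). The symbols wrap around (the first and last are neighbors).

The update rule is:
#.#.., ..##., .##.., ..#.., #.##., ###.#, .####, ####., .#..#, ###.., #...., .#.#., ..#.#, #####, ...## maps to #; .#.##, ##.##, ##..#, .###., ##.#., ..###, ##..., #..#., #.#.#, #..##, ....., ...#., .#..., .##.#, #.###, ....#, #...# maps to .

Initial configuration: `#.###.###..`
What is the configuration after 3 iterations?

#...#..##..

#...#...#..
#...#...##.
#...#..##..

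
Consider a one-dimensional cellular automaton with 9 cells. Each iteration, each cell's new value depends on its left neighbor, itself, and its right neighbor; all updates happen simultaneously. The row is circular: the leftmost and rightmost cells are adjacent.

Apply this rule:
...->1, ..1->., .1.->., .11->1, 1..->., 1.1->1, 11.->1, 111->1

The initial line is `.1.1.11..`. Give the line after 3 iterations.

11.11111.

..1.111.1
...11111.
11.11111.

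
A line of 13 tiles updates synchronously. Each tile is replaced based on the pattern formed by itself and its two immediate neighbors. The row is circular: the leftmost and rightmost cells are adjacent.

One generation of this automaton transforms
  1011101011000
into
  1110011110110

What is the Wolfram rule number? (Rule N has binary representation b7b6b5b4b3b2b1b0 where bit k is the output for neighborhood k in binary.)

position 3: 111 → 0  (bit 7 = 0)
position 4: 110 → 0  (bit 6 = 0)
position 1: 101 → 1  (bit 5 = 1)
position 10: 100 → 1  (bit 4 = 1)
position 2: 011 → 1  (bit 3 = 1)
position 0: 010 → 1  (bit 2 = 1)
position 12: 001 → 0  (bit 1 = 0)
position 11: 000 → 1  (bit 0 = 1)
bits b7..b0 = 00111101 = 61

61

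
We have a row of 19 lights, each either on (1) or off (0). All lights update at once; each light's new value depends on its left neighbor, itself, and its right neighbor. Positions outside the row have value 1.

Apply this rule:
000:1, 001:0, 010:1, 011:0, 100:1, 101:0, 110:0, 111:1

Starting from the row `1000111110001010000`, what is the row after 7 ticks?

0110011101101011110
0001001000001001100
1101101111101100010
1000000111000011010
0111110010111000010
0011101010010111010
1001001011010010010

1001001011010010010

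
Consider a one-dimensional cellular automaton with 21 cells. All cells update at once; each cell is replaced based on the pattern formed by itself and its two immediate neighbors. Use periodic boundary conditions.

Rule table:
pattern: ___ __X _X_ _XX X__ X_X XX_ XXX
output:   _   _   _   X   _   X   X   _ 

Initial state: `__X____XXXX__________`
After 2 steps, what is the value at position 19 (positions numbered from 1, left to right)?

_

_______X__X__________
_____________________
position 19 holds _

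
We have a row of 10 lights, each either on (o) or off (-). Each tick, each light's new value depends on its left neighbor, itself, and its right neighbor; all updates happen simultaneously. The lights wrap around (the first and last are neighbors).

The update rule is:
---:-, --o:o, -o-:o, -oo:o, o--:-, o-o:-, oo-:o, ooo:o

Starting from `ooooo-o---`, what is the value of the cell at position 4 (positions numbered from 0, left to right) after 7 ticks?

o

tick 1: ooooo-o--o
tick 2: ooooo-o-oo
tick 3: ooooo-o-oo  (fixed point — unchanged through tick 7)
position 4 holds o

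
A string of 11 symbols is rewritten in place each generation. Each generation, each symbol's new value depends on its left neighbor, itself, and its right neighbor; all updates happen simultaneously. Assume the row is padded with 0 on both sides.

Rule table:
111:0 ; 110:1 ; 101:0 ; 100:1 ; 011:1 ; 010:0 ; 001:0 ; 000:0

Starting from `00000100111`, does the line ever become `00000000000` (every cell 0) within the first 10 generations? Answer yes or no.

yes

00000010101
00000000000
all cells are 0 at generation 2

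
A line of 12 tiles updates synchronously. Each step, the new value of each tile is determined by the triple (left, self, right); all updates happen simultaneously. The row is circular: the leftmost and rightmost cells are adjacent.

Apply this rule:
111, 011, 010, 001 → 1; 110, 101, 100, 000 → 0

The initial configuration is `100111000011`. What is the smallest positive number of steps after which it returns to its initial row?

001110000111
011100001110
111000011100
110000111001
100001110011
000011100111
000111001110
001110011100
011100111000
111001110000
110011100001
100111000011

12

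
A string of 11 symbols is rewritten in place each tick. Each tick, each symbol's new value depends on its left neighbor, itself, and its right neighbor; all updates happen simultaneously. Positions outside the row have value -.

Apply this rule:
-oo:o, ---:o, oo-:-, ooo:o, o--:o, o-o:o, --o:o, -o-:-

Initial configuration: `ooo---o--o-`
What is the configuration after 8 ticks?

oo-ooo-oo-o
o-ooo-oo-o-
-ooo-oo-o-o
ooo-oo-o-o-
oo-oo-o-o-o
o-oo-o-o-o-
-oo-o-o-o-o
oo-o-o-o-o-

oo-o-o-o-o-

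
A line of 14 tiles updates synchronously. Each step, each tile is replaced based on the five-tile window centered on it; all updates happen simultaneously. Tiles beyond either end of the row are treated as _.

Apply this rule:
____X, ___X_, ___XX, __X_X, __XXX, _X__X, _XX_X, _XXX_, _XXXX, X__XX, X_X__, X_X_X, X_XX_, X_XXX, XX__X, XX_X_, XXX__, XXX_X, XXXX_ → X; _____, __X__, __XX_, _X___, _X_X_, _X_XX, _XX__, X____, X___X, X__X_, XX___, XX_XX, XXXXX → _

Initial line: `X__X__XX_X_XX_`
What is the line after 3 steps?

step 1: _X__XX_XXX_X__
step 2: X_XX_X_XXXXX__
step 3: X_XXXX_XX_XX__

X_XXXX_XX_XX__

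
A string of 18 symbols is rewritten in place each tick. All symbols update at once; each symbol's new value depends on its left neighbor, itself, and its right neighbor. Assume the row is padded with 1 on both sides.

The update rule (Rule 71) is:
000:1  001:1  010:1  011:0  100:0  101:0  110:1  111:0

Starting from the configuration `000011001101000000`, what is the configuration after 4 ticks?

000101010101000000

011101010101011111
000101010101000000
011101010101011111  (repeats tick 1; period 2)
tick 4: 000101010101000000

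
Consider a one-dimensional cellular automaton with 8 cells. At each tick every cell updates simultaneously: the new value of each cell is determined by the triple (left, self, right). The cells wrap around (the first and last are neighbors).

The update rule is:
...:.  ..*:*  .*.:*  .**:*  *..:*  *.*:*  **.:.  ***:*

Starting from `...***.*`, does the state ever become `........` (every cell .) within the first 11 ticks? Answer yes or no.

*.***.**
.***.***
***.***.
**.***.*
*.***.**  (repeats tick 1; period 4)
tick 11: ***.***.
tick 11 is ***.***., still not uniform .

no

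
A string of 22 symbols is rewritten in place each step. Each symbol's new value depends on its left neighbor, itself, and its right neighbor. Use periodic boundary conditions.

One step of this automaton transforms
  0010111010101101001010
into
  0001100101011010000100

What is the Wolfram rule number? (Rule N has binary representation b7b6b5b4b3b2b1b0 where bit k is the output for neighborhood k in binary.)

position 5: 111 → 0  (bit 7 = 0)
position 6: 110 → 0  (bit 6 = 0)
position 3: 101 → 1  (bit 5 = 1)
position 16: 100 → 0  (bit 4 = 0)
position 4: 011 → 1  (bit 3 = 1)
position 2: 010 → 0  (bit 2 = 0)
position 1: 001 → 0  (bit 1 = 0)
position 0: 000 → 0  (bit 0 = 0)
bits b7..b0 = 00101000 = 40

40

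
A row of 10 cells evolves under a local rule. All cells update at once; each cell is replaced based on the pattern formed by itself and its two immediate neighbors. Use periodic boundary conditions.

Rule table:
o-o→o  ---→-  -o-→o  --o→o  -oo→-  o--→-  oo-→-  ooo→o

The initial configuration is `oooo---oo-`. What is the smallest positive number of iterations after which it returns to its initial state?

20

-oo---o--o
o----oo-oo
----o--o-o
---oo-oooo
--o--o-oo-
-oo-ooo---
o--o-o----
o-oooo---o
-o-oo---o-
ooo----oo-
-o----o--o
oo---oo-oo
o---o--o-o
---oo-ooo-
--o--o-o--
-oo-oooo--
o--o-oo---
o-ooo----o
-o-o----o-
oooo---oo-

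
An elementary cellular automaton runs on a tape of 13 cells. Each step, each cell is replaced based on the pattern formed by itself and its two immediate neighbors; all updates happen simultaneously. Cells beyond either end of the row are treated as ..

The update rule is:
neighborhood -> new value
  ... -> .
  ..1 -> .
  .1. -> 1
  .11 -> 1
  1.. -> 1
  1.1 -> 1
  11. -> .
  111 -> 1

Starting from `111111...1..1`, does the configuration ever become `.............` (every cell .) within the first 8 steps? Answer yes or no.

no

11111.1..11.1
1111.111.1.11
111.111.1111.
11.111.1111.1
1.111.1111.11
1111.1111.11.
111.1111.11.1
11.1111.11.11
step 8 is 11.1111.11.11, still not uniform .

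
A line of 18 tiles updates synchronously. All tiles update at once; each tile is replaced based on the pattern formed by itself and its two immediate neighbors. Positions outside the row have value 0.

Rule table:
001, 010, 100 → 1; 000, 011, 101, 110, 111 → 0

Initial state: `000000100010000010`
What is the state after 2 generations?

generation 1: 000001110111000111
generation 2: 000010000000101000

000010000000101000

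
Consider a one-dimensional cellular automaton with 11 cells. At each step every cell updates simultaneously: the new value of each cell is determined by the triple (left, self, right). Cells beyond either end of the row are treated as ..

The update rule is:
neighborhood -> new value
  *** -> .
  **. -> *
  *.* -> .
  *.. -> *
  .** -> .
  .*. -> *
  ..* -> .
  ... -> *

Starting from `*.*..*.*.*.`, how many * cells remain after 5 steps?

6

*.**.*.*.**
*..*.*.*..*
**.*.*.**.*
.*.*.*..*.*
.*.*.**.*.*
count of *: 6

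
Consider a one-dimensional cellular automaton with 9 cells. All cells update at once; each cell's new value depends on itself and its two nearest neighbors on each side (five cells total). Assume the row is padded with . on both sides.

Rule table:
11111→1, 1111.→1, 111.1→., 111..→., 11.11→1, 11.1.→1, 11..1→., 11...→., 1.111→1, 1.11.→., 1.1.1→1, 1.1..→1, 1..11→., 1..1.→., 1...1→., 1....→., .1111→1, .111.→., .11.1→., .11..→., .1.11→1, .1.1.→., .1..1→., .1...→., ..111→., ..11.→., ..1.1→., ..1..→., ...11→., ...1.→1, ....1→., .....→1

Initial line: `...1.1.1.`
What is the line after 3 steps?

1.1..1.1.
..1....1.
.1....1..

.1....1..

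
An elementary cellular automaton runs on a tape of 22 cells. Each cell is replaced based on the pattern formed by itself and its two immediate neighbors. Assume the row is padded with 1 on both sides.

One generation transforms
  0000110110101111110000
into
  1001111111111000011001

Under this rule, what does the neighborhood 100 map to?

1

At position 0 the neighborhood is 100; the next row has 1 there.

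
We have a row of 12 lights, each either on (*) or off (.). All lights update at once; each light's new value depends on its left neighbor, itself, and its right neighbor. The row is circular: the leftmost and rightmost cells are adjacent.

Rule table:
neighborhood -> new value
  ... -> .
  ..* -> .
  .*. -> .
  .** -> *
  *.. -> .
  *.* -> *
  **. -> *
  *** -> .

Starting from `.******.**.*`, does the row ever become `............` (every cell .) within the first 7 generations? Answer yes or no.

yes

generation 1: **....*****.
generation 2: **....*...**
generation 3: .*........*.
generation 4: ............
all cells are . at generation 4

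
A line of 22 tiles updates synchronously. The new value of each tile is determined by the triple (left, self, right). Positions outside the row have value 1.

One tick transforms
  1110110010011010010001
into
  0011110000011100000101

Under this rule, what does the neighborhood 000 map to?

At position 19 the neighborhood is 000; the next row has 1 there.

1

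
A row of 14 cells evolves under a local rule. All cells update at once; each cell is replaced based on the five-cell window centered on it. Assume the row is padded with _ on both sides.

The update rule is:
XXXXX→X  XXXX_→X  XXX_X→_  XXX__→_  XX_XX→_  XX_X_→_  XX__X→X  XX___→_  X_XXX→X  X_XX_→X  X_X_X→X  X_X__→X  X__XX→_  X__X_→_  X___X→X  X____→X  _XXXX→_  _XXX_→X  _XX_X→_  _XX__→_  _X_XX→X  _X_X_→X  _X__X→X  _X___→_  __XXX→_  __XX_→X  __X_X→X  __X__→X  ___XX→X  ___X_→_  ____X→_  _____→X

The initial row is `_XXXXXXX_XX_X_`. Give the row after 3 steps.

step 1: X__XXXX__X__X_
step 2: XX___X_X_XX_X_
step 3: X__X_XXXXX__X_

X__X_XXXXX__X_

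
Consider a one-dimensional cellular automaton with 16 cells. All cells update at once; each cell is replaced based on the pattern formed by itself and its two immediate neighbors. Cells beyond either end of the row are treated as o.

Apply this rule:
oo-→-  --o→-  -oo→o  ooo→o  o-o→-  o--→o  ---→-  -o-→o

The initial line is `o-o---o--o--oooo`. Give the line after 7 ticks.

--oo--oo-oo-oooo
o-o-o-o--o--oooo
--o-o-oo-oo-oooo
o-o-o-o--o--oooo  (repeats tick 2; period 2)
tick 7: --o-o-oo-oo-oooo

--o-o-oo-oo-oooo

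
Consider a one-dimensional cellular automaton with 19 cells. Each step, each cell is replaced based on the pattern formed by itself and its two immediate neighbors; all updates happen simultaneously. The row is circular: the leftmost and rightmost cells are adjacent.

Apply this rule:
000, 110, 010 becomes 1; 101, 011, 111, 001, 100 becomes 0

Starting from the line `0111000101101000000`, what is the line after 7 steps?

0101010100101010101

step 1: 0001010100101011111
step 2: 0101010100101000001
step 3: 0101010100101011101
step 4: 0101010100101000101
step 5: 0101010100101010101
step 6: 0101010100101010101  (fixed point — unchanged through step 7)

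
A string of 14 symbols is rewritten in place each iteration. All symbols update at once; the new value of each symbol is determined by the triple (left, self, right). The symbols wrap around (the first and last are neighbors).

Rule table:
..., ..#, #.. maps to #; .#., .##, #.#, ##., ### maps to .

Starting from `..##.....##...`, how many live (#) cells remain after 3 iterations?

10

##..#####..###
..##.....##...  (repeats iteration 0; period 2)
iteration 3: ##..#####..###
count of #: 10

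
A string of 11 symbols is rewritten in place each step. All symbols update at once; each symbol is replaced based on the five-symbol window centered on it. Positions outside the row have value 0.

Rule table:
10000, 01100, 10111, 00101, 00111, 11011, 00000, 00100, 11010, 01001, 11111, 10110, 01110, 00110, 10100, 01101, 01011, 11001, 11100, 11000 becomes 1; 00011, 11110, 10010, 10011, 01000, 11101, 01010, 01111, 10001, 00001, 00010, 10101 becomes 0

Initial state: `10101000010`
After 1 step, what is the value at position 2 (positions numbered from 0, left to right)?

step 1: 10001010010
position 2 holds 0

0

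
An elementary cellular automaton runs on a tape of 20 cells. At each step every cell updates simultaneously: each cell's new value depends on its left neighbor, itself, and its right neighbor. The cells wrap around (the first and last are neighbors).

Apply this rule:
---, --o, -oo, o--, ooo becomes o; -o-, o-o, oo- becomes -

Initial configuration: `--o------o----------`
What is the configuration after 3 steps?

step 1: oo-oooooo-oooooooooo
step 2: o--ooooo--oooooooooo
step 3: -oooooo-oooooooooooo

-oooooo-oooooooooooo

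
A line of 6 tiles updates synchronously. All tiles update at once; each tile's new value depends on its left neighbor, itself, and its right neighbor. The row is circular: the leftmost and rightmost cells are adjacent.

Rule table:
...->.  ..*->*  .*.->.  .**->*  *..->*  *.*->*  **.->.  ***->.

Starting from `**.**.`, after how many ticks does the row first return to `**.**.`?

*.**.*
.**.**
**.**.

3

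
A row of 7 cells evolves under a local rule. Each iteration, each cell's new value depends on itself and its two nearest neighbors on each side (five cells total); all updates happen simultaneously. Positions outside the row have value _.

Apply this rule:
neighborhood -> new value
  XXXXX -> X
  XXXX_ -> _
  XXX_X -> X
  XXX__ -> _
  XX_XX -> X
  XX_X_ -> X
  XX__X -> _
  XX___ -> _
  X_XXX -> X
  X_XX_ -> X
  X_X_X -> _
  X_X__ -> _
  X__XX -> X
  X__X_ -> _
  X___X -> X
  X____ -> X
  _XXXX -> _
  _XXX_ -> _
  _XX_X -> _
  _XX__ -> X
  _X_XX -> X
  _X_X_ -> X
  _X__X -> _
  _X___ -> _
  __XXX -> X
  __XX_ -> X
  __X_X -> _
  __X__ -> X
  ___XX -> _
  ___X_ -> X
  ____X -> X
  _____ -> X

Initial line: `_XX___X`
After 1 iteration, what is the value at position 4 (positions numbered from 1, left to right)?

_

iteration 1: _XX_XXX
position 4 holds _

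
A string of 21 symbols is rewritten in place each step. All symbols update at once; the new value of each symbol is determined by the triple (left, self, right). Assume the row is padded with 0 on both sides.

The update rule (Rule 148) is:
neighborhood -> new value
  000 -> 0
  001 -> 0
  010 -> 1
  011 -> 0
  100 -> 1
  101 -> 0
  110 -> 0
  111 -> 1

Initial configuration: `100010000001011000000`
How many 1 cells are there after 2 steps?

6

step 1: 110011000001000100000
step 2: 001000100001100110000
count of 1: 6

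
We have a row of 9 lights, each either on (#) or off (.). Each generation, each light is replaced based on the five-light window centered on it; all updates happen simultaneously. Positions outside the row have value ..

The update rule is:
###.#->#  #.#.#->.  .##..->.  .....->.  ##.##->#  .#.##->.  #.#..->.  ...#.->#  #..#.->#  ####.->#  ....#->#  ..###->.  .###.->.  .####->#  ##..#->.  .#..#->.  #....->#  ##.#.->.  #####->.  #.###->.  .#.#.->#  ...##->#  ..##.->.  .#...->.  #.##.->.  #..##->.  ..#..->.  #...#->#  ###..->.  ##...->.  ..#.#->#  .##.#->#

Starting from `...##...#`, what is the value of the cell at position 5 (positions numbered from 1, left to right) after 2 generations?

#

.##...##.
#...##...
position 5 holds #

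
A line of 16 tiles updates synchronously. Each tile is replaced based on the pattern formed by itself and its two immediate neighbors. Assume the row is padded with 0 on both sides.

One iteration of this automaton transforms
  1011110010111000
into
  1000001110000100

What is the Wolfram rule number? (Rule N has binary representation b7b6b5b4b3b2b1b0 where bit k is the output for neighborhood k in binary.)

22

position 3: 111 → 0  (bit 7 = 0)
position 5: 110 → 0  (bit 6 = 0)
position 1: 101 → 0  (bit 5 = 0)
position 6: 100 → 1  (bit 4 = 1)
position 2: 011 → 0  (bit 3 = 0)
position 0: 010 → 1  (bit 2 = 1)
position 7: 001 → 1  (bit 1 = 1)
position 14: 000 → 0  (bit 0 = 0)
bits b7..b0 = 00010110 = 22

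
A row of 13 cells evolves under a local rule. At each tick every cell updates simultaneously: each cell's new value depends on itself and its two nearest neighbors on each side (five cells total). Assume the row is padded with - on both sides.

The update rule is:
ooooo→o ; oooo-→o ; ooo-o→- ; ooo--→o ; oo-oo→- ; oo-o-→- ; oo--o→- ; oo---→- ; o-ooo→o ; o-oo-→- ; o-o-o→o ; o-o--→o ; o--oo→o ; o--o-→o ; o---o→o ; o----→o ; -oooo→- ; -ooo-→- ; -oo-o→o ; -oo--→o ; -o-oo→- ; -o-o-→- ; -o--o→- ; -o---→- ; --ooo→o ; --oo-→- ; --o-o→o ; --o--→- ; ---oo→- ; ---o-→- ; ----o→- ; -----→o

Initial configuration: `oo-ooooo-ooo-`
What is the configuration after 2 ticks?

-o-o-oo--o-o-
-o-o--o-oo-o-

-o-o--o-oo-o-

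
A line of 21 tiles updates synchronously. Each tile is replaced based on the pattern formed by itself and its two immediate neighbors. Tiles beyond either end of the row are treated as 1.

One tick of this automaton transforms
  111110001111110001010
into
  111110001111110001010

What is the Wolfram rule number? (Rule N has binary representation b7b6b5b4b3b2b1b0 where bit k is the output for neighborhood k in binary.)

position 0: 111 → 1  (bit 7 = 1)
position 4: 110 → 1  (bit 6 = 1)
position 18: 101 → 0  (bit 5 = 0)
position 5: 100 → 0  (bit 4 = 0)
position 8: 011 → 1  (bit 3 = 1)
position 17: 010 → 1  (bit 2 = 1)
position 7: 001 → 0  (bit 1 = 0)
position 6: 000 → 0  (bit 0 = 0)
bits b7..b0 = 11001100 = 204

204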